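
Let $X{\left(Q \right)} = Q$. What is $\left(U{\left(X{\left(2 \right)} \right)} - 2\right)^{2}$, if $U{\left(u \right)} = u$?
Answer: $0$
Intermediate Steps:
$\left(U{\left(X{\left(2 \right)} \right)} - 2\right)^{2} = \left(2 - 2\right)^{2} = 0^{2} = 0$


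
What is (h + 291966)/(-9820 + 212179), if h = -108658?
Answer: 183308/202359 ≈ 0.90586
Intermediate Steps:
(h + 291966)/(-9820 + 212179) = (-108658 + 291966)/(-9820 + 212179) = 183308/202359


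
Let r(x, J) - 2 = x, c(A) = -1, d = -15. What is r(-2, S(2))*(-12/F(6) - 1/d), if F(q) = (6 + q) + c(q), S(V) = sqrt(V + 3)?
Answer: 0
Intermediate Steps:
S(V) = sqrt(3 + V)
r(x, J) = 2 + x
F(q) = 5 + q (F(q) = (6 + q) - 1 = 5 + q)
r(-2, S(2))*(-12/F(6) - 1/d) = (2 - 2)*(-12/(5 + 6) - 1/(-15)) = 0*(-12/11 - 1*(-1/15)) = 0*(-12*1/11 + 1/15) = 0*(-12/11 + 1/15) = 0*(-169/165) = 0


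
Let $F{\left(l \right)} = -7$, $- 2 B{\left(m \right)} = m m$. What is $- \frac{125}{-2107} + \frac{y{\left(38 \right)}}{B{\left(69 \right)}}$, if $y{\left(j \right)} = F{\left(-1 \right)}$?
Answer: $\frac{624623}{10031427} \approx 0.062267$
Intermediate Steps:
$B{\left(m \right)} = - \frac{m^{2}}{2}$ ($B{\left(m \right)} = - \frac{m m}{2} = - \frac{m^{2}}{2}$)
$y{\left(j \right)} = -7$
$- \frac{125}{-2107} + \frac{y{\left(38 \right)}}{B{\left(69 \right)}} = - \frac{125}{-2107} - \frac{7}{\left(- \frac{1}{2}\right) 69^{2}} = \left(-125\right) \left(- \frac{1}{2107}\right) - \frac{7}{\left(- \frac{1}{2}\right) 4761} = \frac{125}{2107} - \frac{7}{- \frac{4761}{2}} = \frac{125}{2107} - - \frac{14}{4761} = \frac{125}{2107} + \frac{14}{4761} = \frac{624623}{10031427}$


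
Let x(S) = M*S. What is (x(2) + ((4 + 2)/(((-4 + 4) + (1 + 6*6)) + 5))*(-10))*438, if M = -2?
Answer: -16644/7 ≈ -2377.7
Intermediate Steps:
x(S) = -2*S
(x(2) + ((4 + 2)/(((-4 + 4) + (1 + 6*6)) + 5))*(-10))*438 = (-2*2 + ((4 + 2)/(((-4 + 4) + (1 + 6*6)) + 5))*(-10))*438 = (-4 + (6/((0 + (1 + 36)) + 5))*(-10))*438 = (-4 + (6/((0 + 37) + 5))*(-10))*438 = (-4 + (6/(37 + 5))*(-10))*438 = (-4 + (6/42)*(-10))*438 = (-4 + (6*(1/42))*(-10))*438 = (-4 + (⅐)*(-10))*438 = (-4 - 10/7)*438 = -38/7*438 = -16644/7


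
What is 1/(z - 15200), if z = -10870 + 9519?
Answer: -1/16551 ≈ -6.0419e-5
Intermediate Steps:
z = -1351
1/(z - 15200) = 1/(-1351 - 15200) = 1/(-16551) = -1/16551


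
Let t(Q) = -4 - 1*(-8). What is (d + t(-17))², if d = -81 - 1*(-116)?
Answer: 1521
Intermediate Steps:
t(Q) = 4 (t(Q) = -4 + 8 = 4)
d = 35 (d = -81 + 116 = 35)
(d + t(-17))² = (35 + 4)² = 39² = 1521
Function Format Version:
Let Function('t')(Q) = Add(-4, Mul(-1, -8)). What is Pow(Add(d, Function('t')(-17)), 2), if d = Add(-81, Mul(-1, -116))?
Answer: 1521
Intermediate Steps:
Function('t')(Q) = 4 (Function('t')(Q) = Add(-4, 8) = 4)
d = 35 (d = Add(-81, 116) = 35)
Pow(Add(d, Function('t')(-17)), 2) = Pow(Add(35, 4), 2) = Pow(39, 2) = 1521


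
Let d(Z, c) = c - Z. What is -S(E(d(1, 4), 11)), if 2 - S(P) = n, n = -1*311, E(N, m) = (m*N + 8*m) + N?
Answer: -313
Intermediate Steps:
E(N, m) = N + 8*m + N*m (E(N, m) = (N*m + 8*m) + N = (8*m + N*m) + N = N + 8*m + N*m)
n = -311
S(P) = 313 (S(P) = 2 - 1*(-311) = 2 + 311 = 313)
-S(E(d(1, 4), 11)) = -1*313 = -313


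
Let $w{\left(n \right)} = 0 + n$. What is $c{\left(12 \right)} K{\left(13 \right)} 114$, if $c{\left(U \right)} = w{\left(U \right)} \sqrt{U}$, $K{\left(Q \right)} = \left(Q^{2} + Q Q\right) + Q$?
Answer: $960336 \sqrt{3} \approx 1.6634 \cdot 10^{6}$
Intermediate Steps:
$K{\left(Q \right)} = Q + 2 Q^{2}$ ($K{\left(Q \right)} = \left(Q^{2} + Q^{2}\right) + Q = 2 Q^{2} + Q = Q + 2 Q^{2}$)
$w{\left(n \right)} = n$
$c{\left(U \right)} = U^{\frac{3}{2}}$ ($c{\left(U \right)} = U \sqrt{U} = U^{\frac{3}{2}}$)
$c{\left(12 \right)} K{\left(13 \right)} 114 = 12^{\frac{3}{2}} \cdot 13 \left(1 + 2 \cdot 13\right) 114 = 24 \sqrt{3} \cdot 13 \left(1 + 26\right) 114 = 24 \sqrt{3} \cdot 13 \cdot 27 \cdot 114 = 24 \sqrt{3} \cdot 351 \cdot 114 = 8424 \sqrt{3} \cdot 114 = 960336 \sqrt{3}$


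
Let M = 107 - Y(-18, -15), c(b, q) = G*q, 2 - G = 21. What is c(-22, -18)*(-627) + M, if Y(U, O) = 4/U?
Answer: -1928941/9 ≈ -2.1433e+5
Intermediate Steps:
G = -19 (G = 2 - 1*21 = 2 - 21 = -19)
c(b, q) = -19*q
M = 965/9 (M = 107 - 4/(-18) = 107 - 4*(-1)/18 = 107 - 1*(-2/9) = 107 + 2/9 = 965/9 ≈ 107.22)
c(-22, -18)*(-627) + M = -19*(-18)*(-627) + 965/9 = 342*(-627) + 965/9 = -214434 + 965/9 = -1928941/9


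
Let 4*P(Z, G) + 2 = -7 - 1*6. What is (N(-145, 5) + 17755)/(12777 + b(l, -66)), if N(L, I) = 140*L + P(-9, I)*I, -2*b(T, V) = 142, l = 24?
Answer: -10255/50824 ≈ -0.20177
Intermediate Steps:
b(T, V) = -71 (b(T, V) = -½*142 = -71)
P(Z, G) = -15/4 (P(Z, G) = -½ + (-7 - 1*6)/4 = -½ + (-7 - 6)/4 = -½ + (¼)*(-13) = -½ - 13/4 = -15/4)
N(L, I) = 140*L - 15*I/4
(N(-145, 5) + 17755)/(12777 + b(l, -66)) = ((140*(-145) - 15/4*5) + 17755)/(12777 - 71) = ((-20300 - 75/4) + 17755)/12706 = (-81275/4 + 17755)*(1/12706) = -10255/4*1/12706 = -10255/50824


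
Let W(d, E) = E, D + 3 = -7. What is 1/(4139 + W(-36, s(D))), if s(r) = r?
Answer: 1/4129 ≈ 0.00024219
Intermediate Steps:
D = -10 (D = -3 - 7 = -10)
1/(4139 + W(-36, s(D))) = 1/(4139 - 10) = 1/4129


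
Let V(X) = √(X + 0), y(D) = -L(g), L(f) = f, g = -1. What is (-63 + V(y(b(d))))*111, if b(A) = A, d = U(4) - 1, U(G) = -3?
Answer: -6882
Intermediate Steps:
d = -4 (d = -3 - 1 = -4)
y(D) = 1 (y(D) = -1*(-1) = 1)
V(X) = √X
(-63 + V(y(b(d))))*111 = (-63 + √1)*111 = (-63 + 1)*111 = -62*111 = -6882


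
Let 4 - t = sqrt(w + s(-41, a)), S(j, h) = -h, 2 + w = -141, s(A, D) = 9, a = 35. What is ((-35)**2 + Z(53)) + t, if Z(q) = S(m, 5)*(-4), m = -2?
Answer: 1249 - I*sqrt(134) ≈ 1249.0 - 11.576*I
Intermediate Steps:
w = -143 (w = -2 - 141 = -143)
Z(q) = 20 (Z(q) = -1*5*(-4) = -5*(-4) = 20)
t = 4 - I*sqrt(134) (t = 4 - sqrt(-143 + 9) = 4 - sqrt(-134) = 4 - I*sqrt(134) ≈ 4.0 - 11.576*I)
((-35)**2 + Z(53)) + t = ((-35)**2 + 20) + (4 - I*sqrt(134)) = (1225 + 20) + (4 - I*sqrt(134)) = 1245 + (4 - I*sqrt(134)) = 1249 - I*sqrt(134)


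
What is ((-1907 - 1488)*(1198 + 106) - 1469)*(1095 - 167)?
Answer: -4109693472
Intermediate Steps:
((-1907 - 1488)*(1198 + 106) - 1469)*(1095 - 167) = (-3395*1304 - 1469)*928 = (-4427080 - 1469)*928 = -4428549*928 = -4109693472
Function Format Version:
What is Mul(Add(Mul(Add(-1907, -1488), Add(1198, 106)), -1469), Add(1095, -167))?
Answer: -4109693472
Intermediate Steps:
Mul(Add(Mul(Add(-1907, -1488), Add(1198, 106)), -1469), Add(1095, -167)) = Mul(Add(Mul(-3395, 1304), -1469), 928) = Mul(Add(-4427080, -1469), 928) = Mul(-4428549, 928) = -4109693472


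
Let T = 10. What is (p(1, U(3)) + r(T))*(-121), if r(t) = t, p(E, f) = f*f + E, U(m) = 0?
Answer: -1331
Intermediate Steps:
p(E, f) = E + f² (p(E, f) = f² + E = E + f²)
(p(1, U(3)) + r(T))*(-121) = ((1 + 0²) + 10)*(-121) = ((1 + 0) + 10)*(-121) = (1 + 10)*(-121) = 11*(-121) = -1331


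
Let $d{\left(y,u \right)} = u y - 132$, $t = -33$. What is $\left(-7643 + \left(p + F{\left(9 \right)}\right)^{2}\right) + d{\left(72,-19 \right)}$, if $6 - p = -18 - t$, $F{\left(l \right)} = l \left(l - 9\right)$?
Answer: $-9062$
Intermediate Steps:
$d{\left(y,u \right)} = -132 + u y$
$F{\left(l \right)} = l \left(-9 + l\right)$
$p = -9$ ($p = 6 - \left(-18 - -33\right) = 6 - \left(-18 + 33\right) = 6 - 15 = -9$)
$\left(-7643 + \left(p + F{\left(9 \right)}\right)^{2}\right) + d{\left(72,-19 \right)} = \left(-7643 + \left(-9 + 9 \left(-9 + 9\right)\right)^{2}\right) - 1500 = \left(-7643 + \left(-9 + 9 \cdot 0\right)^{2}\right) - 1500 = \left(-7643 + \left(-9 + 0\right)^{2}\right) - 1500 = \left(-7643 + \left(-9\right)^{2}\right) - 1500 = \left(-7643 + 81\right) - 1500 = -7562 - 1500 = -9062$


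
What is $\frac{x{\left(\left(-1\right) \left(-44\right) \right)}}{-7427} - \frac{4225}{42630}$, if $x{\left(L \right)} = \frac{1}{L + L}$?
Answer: $- \frac{39448589}{398027784} \approx -0.09911$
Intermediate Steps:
$x{\left(L \right)} = \frac{1}{2 L}$
$\frac{x{\left(\left(-1\right) \left(-44\right) \right)}}{-7427} - \frac{4225}{42630} = \frac{\frac{1}{2} \frac{1}{\left(-1\right) \left(-44\right)}}{-7427} - \frac{4225}{42630} = \frac{1}{2 \cdot 44} \left(- \frac{1}{7427}\right) - \frac{845}{8526} = \frac{1}{2} \cdot \frac{1}{44} \left(- \frac{1}{7427}\right) - \frac{845}{8526} = \frac{1}{88} \left(- \frac{1}{7427}\right) - \frac{845}{8526} = - \frac{1}{653576} - \frac{845}{8526} = - \frac{39448589}{398027784}$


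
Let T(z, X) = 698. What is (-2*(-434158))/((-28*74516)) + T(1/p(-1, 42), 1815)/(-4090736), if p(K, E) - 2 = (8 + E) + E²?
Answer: -8542086205/20517086408 ≈ -0.41634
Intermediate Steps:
p(K, E) = 10 + E + E² (p(K, E) = 2 + ((8 + E) + E²) = 2 + (8 + E + E²) = 10 + E + E²)
(-2*(-434158))/((-28*74516)) + T(1/p(-1, 42), 1815)/(-4090736) = (-2*(-434158))/((-28*74516)) + 698/(-4090736) = 868316/(-2086448) + 698*(-1/4090736) = 868316*(-1/2086448) - 349/2045368 = -217079/521612 - 349/2045368 = -8542086205/20517086408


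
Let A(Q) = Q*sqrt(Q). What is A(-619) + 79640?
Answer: 79640 - 619*I*sqrt(619) ≈ 79640.0 - 15401.0*I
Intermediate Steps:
A(Q) = Q**(3/2)
A(-619) + 79640 = (-619)**(3/2) + 79640 = -619*I*sqrt(619) + 79640 = 79640 - 619*I*sqrt(619)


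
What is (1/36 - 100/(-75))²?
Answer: 2401/1296 ≈ 1.8526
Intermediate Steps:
(1/36 - 100/(-75))² = (1/36 - 100*(-1/75))² = (1/36 + 4/3)² = (49/36)² = 2401/1296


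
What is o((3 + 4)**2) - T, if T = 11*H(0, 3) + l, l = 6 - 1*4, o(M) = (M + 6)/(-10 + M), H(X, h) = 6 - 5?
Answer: -452/39 ≈ -11.590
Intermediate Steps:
H(X, h) = 1
o(M) = (6 + M)/(-10 + M)
l = 2 (l = 6 - 4 = 2)
T = 13 (T = 11*1 + 2 = 11 + 2 = 13)
o((3 + 4)**2) - T = (6 + (3 + 4)**2)/(-10 + (3 + 4)**2) - 1*13 = (6 + 7**2)/(-10 + 7**2) - 13 = (6 + 49)/(-10 + 49) - 13 = 55/39 - 13 = -452/39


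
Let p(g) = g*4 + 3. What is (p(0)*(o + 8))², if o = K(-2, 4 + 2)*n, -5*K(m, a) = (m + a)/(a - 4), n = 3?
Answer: 10404/25 ≈ 416.16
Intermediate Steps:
K(m, a) = -(a + m)/(5*(-4 + a)) (K(m, a) = -(m + a)/(5*(a - 4)) = -(a + m)/(5*(-4 + a)))
p(g) = 3 + 4*g (p(g) = 4*g + 3 = 3 + 4*g)
o = -6/5 (o = ((-(4 + 2) - 1*(-2))/(5*(-4 + (4 + 2))))*3 = ((-1*6 + 2)/(5*(-4 + 6)))*3 = ((⅕)*(-6 + 2)/2)*3 = ((⅕)*(½)*(-4))*3 = -⅖*3 = -6/5 ≈ -1.2000)
(p(0)*(o + 8))² = ((3 + 4*0)*(-6/5 + 8))² = ((3 + 0)*(34/5))² = (3*(34/5))² = (102/5)² = 10404/25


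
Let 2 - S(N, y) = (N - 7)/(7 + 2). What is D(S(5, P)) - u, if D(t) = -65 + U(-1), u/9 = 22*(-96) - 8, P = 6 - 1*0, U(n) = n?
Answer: 19014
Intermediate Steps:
P = 6 (P = 6 + 0 = 6)
S(N, y) = 25/9 - N/9 (S(N, y) = 2 - (N - 7)/(7 + 2) = 2 - (-7 + N)/9 = 2 - (-7/9 + N/9) = 2 + (7/9 - N/9) = 25/9 - N/9)
u = -19080 (u = 9*(22*(-96) - 8) = 9*(-2112 - 8) = 9*(-2120) = -19080)
D(t) = -66 (D(t) = -65 - 1 = -66)
D(S(5, P)) - u = -66 - 1*(-19080) = -66 + 19080 = 19014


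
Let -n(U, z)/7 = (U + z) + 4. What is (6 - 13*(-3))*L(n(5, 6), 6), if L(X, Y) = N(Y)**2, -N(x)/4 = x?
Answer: 25920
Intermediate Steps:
N(x) = -4*x
n(U, z) = -28 - 7*U - 7*z (n(U, z) = -7*((U + z) + 4) = -7*(4 + U + z) = -28 - 7*U - 7*z)
L(X, Y) = 16*Y**2 (L(X, Y) = (-4*Y)**2 = 16*Y**2)
(6 - 13*(-3))*L(n(5, 6), 6) = (6 - 13*(-3))*(16*6**2) = (6 + 39)*(16*36) = 45*576 = 25920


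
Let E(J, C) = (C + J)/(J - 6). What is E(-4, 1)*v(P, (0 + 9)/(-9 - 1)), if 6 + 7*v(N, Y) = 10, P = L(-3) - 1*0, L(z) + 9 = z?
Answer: 6/35 ≈ 0.17143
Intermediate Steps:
E(J, C) = (C + J)/(-6 + J)
L(z) = -9 + z
P = -12 (P = (-9 - 3) - 1*0 = -12 + 0 = -12)
v(N, Y) = 4/7 (v(N, Y) = -6/7 + (1/7)*10 = -6/7 + 10/7 = 4/7)
E(-4, 1)*v(P, (0 + 9)/(-9 - 1)) = ((1 - 4)/(-6 - 4))*(4/7) = (-3/(-10))*(4/7) = -1/10*(-3)*(4/7) = (3/10)*(4/7) = 6/35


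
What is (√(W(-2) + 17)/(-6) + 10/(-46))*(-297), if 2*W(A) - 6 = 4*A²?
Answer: 1485/23 + 99*√7 ≈ 326.49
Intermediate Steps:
W(A) = 3 + 2*A² (W(A) = 3 + (4*A²)/2 = 3 + 2*A²)
(√(W(-2) + 17)/(-6) + 10/(-46))*(-297) = (√((3 + 2*(-2)²) + 17)/(-6) + 10/(-46))*(-297) = (√((3 + 2*4) + 17)*(-⅙) + 10*(-1/46))*(-297) = (√((3 + 8) + 17)*(-⅙) - 5/23)*(-297) = (√(11 + 17)*(-⅙) - 5/23)*(-297) = (√28*(-⅙) - 5/23)*(-297) = ((2*√7)*(-⅙) - 5/23)*(-297) = (-√7/3 - 5/23)*(-297) = (-5/23 - √7/3)*(-297) = 1485/23 + 99*√7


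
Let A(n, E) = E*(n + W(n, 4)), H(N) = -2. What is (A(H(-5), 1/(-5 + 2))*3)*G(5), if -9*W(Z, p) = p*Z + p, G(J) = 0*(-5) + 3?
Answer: 14/3 ≈ 4.6667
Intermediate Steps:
G(J) = 3 (G(J) = 0 + 3 = 3)
W(Z, p) = -p/9 - Z*p/9 (W(Z, p) = -(p*Z + p)/9 = -(Z*p + p)/9 = -(p + Z*p)/9 = -p/9 - Z*p/9)
A(n, E) = E*(-4/9 + 5*n/9) (A(n, E) = E*(n - ⅑*4*(1 + n)) = E*(n + (-4/9 - 4*n/9)) = E*(-4/9 + 5*n/9))
(A(H(-5), 1/(-5 + 2))*3)*G(5) = (((-4 + 5*(-2))/(9*(-5 + 2)))*3)*3 = (((⅑)*(-4 - 10)/(-3))*3)*3 = (((⅑)*(-⅓)*(-14))*3)*3 = ((14/27)*3)*3 = (14/9)*3 = 14/3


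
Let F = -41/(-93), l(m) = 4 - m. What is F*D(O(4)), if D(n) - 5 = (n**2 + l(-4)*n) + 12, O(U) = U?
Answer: 2665/93 ≈ 28.656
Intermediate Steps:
D(n) = 17 + n**2 + 8*n (D(n) = 5 + ((n**2 + (4 - 1*(-4))*n) + 12) = 5 + ((n**2 + (4 + 4)*n) + 12) = 5 + ((n**2 + 8*n) + 12) = 5 + (12 + n**2 + 8*n) = 17 + n**2 + 8*n)
F = 41/93 (F = -41*(-1/93) = 41/93 ≈ 0.44086)
F*D(O(4)) = 41*(17 + 4**2 + 8*4)/93 = 41*(17 + 16 + 32)/93 = (41/93)*65 = 2665/93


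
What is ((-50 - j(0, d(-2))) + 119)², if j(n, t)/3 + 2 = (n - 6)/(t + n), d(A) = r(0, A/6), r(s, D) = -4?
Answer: 19881/4 ≈ 4970.3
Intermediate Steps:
d(A) = -4
j(n, t) = -6 + 3*(-6 + n)/(n + t) (j(n, t) = -6 + 3*((n - 6)/(t + n)) = -6 + 3*((-6 + n)/(n + t)) = -6 + 3*(-6 + n)/(n + t))
((-50 - j(0, d(-2))) + 119)² = ((-50 - 3*(-6 - 1*0 - 2*(-4))/(0 - 4)) + 119)² = ((-50 - 3*(-6 + 0 + 8)/(-4)) + 119)² = ((-50 - 3*(-1)*2/4) + 119)² = ((-50 - 1*(-3/2)) + 119)² = ((-50 + 3/2) + 119)² = (-97/2 + 119)² = (141/2)² = 19881/4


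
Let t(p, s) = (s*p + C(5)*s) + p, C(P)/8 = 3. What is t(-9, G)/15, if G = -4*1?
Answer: -23/5 ≈ -4.6000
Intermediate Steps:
C(P) = 24 (C(P) = 8*3 = 24)
G = -4
t(p, s) = p + 24*s + p*s (t(p, s) = (s*p + 24*s) + p = (p*s + 24*s) + p = (24*s + p*s) + p = p + 24*s + p*s)
t(-9, G)/15 = (-9 + 24*(-4) - 9*(-4))/15 = (-9 - 96 + 36)/15 = (1/15)*(-69) = -23/5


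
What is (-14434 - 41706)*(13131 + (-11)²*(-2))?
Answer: -723588460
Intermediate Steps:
(-14434 - 41706)*(13131 + (-11)²*(-2)) = -56140*(13131 + 121*(-2)) = -56140*(13131 - 242) = -56140*12889 = -723588460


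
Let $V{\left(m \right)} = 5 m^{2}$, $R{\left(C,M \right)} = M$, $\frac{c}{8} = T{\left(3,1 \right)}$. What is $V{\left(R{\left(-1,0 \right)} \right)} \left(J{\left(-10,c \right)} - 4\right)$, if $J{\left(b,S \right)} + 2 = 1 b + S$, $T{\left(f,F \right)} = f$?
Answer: $0$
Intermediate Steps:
$c = 24$ ($c = 8 \cdot 3 = 24$)
$J{\left(b,S \right)} = -2 + S + b$ ($J{\left(b,S \right)} = -2 + \left(1 b + S\right) = -2 + \left(b + S\right) = -2 + \left(S + b\right) = -2 + S + b$)
$V{\left(R{\left(-1,0 \right)} \right)} \left(J{\left(-10,c \right)} - 4\right) = 5 \cdot 0^{2} \left(\left(-2 + 24 - 10\right) - 4\right) = 5 \cdot 0 \left(12 - 4\right) = 0 \cdot 8 = 0$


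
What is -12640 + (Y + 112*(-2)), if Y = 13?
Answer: -12851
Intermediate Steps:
-12640 + (Y + 112*(-2)) = -12640 + (13 + 112*(-2)) = -12640 + (13 - 224) = -12640 - 211 = -12851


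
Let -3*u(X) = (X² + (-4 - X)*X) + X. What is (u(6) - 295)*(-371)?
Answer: 107219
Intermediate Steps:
u(X) = -X/3 - X²/3 - X*(-4 - X)/3 (u(X) = -((X² + (-4 - X)*X) + X)/3 = -((X² + X*(-4 - X)) + X)/3 = -(X + X² + X*(-4 - X))/3 = -X/3 - X²/3 - X*(-4 - X)/3)
(u(6) - 295)*(-371) = (6 - 295)*(-371) = -289*(-371) = 107219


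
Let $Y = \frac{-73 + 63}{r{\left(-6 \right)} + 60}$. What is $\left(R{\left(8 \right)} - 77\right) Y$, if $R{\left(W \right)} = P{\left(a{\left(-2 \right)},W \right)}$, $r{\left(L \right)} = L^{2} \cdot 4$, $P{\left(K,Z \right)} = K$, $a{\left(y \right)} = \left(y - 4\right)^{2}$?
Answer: $\frac{205}{102} \approx 2.0098$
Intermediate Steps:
$a{\left(y \right)} = \left(-4 + y\right)^{2}$
$r{\left(L \right)} = 4 L^{2}$
$R{\left(W \right)} = 36$ ($R{\left(W \right)} = \left(-4 - 2\right)^{2} = \left(-6\right)^{2} = 36$)
$Y = - \frac{5}{102}$ ($Y = \frac{-73 + 63}{4 \left(-6\right)^{2} + 60} = - \frac{10}{4 \cdot 36 + 60} = - \frac{10}{144 + 60} = - \frac{10}{204} = \left(-10\right) \frac{1}{204} = - \frac{5}{102} \approx -0.04902$)
$\left(R{\left(8 \right)} - 77\right) Y = \left(36 - 77\right) \left(- \frac{5}{102}\right) = \left(-41\right) \left(- \frac{5}{102}\right) = \frac{205}{102}$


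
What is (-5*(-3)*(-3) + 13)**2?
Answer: 1024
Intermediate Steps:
(-5*(-3)*(-3) + 13)**2 = (15*(-3) + 13)**2 = (-45 + 13)**2 = (-32)**2 = 1024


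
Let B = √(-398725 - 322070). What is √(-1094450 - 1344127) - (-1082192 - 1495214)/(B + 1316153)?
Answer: 1696130319559/866129720102 + 3*I*√270953 - 1288703*I*√720795/866129720102 ≈ 1.9583 + 1561.6*I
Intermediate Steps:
B = I*√720795 (B = √(-720795) = I*√720795 ≈ 849.0*I)
√(-1094450 - 1344127) - (-1082192 - 1495214)/(B + 1316153) = √(-1094450 - 1344127) - (-1082192 - 1495214)/(I*√720795 + 1316153) = √(-2438577) - (-2577406)/(1316153 + I*√720795) = 3*I*√270953 + 2577406/(1316153 + I*√720795) = 2577406/(1316153 + I*√720795) + 3*I*√270953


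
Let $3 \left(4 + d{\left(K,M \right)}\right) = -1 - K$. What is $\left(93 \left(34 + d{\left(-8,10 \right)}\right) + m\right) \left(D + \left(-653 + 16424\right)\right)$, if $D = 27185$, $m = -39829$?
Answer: $-1581725832$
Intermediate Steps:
$d{\left(K,M \right)} = - \frac{13}{3} - \frac{K}{3}$ ($d{\left(K,M \right)} = -4 + \frac{-1 - K}{3} = -4 - \left(\frac{1}{3} + \frac{K}{3}\right) = - \frac{13}{3} - \frac{K}{3}$)
$\left(93 \left(34 + d{\left(-8,10 \right)}\right) + m\right) \left(D + \left(-653 + 16424\right)\right) = \left(93 \left(34 - \frac{5}{3}\right) - 39829\right) \left(27185 + \left(-653 + 16424\right)\right) = \left(93 \left(34 + \left(- \frac{13}{3} + \frac{8}{3}\right)\right) - 39829\right) \left(27185 + 15771\right) = \left(93 \left(34 - \frac{5}{3}\right) - 39829\right) 42956 = \left(93 \cdot \frac{97}{3} - 39829\right) 42956 = \left(3007 - 39829\right) 42956 = \left(-36822\right) 42956 = -1581725832$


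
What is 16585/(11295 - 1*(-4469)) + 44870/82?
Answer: 354345325/646324 ≈ 548.25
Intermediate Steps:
16585/(11295 - 1*(-4469)) + 44870/82 = 16585/(11295 + 4469) + 44870*(1/82) = 16585/15764 + 22435/41 = 354345325/646324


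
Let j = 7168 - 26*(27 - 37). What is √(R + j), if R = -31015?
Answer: I*√23587 ≈ 153.58*I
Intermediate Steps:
j = 7428 (j = 7168 - 26*(-10) = 7168 - 1*(-260) = 7168 + 260 = 7428)
√(R + j) = √(-31015 + 7428) = √(-23587) = I*√23587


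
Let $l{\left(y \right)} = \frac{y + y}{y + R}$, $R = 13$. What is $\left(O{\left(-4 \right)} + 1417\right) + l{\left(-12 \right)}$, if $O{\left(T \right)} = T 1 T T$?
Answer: $1329$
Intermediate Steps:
$O{\left(T \right)} = T^{3}$ ($O{\left(T \right)} = T T^{2} = T^{3}$)
$l{\left(y \right)} = \frac{2 y}{13 + y}$ ($l{\left(y \right)} = \frac{y + y}{y + 13} = \frac{2 y}{13 + y}$)
$\left(O{\left(-4 \right)} + 1417\right) + l{\left(-12 \right)} = \left(\left(-4\right)^{3} + 1417\right) + 2 \left(-12\right) \frac{1}{13 - 12} = \left(-64 + 1417\right) + 2 \left(-12\right) 1^{-1} = 1353 + 2 \left(-12\right) 1 = 1353 - 24 = 1329$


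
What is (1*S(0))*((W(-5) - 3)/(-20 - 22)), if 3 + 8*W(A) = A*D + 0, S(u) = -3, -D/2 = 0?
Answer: -27/112 ≈ -0.24107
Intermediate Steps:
D = 0 (D = -2*0 = 0)
W(A) = -3/8 (W(A) = -3/8 + (A*0 + 0)/8 = -3/8 + (0 + 0)/8 = -3/8 + (⅛)*0 = -3/8 + 0 = -3/8)
(1*S(0))*((W(-5) - 3)/(-20 - 22)) = (1*(-3))*((-3/8 - 3)/(-20 - 22)) = -(-81)/(8*(-42)) = -(-81)*(-1)/(8*42) = -3*9/112 = -27/112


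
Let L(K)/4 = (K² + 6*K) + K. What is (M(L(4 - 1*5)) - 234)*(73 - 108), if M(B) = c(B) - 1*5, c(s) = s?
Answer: 9205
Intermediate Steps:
L(K) = 4*K² + 28*K (L(K) = 4*((K² + 6*K) + K) = 4*(K² + 7*K) = 4*K² + 28*K)
M(B) = -5 + B (M(B) = B - 1*5 = B - 5 = -5 + B)
(M(L(4 - 1*5)) - 234)*(73 - 108) = ((-5 + 4*(4 - 1*5)*(7 + (4 - 1*5))) - 234)*(73 - 108) = ((-5 + 4*(4 - 5)*(7 + (4 - 5))) - 234)*(-35) = ((-5 + 4*(-1)*(7 - 1)) - 234)*(-35) = ((-5 + 4*(-1)*6) - 234)*(-35) = ((-5 - 24) - 234)*(-35) = (-29 - 234)*(-35) = -263*(-35) = 9205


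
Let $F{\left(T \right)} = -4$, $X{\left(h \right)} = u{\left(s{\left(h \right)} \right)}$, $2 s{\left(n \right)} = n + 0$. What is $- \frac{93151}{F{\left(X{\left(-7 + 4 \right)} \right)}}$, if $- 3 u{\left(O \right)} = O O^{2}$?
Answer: $\frac{93151}{4} \approx 23288.0$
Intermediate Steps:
$s{\left(n \right)} = \frac{n}{2}$ ($s{\left(n \right)} = \frac{n + 0}{2} = \frac{n}{2}$)
$u{\left(O \right)} = - \frac{O^{3}}{3}$ ($u{\left(O \right)} = - \frac{O O^{2}}{3} = - \frac{O^{3}}{3}$)
$X{\left(h \right)} = - \frac{h^{3}}{24}$ ($X{\left(h \right)} = - \frac{\left(\frac{h}{2}\right)^{3}}{3} = - \frac{\frac{1}{8} h^{3}}{3} = - \frac{h^{3}}{24}$)
$- \frac{93151}{F{\left(X{\left(-7 + 4 \right)} \right)}} = - \frac{93151}{-4} = \left(-93151\right) \left(- \frac{1}{4}\right) = \frac{93151}{4}$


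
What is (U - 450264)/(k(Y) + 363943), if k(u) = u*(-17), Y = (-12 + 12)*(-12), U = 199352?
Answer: -250912/363943 ≈ -0.68943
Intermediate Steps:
Y = 0 (Y = 0*(-12) = 0)
k(u) = -17*u
(U - 450264)/(k(Y) + 363943) = (199352 - 450264)/(-17*0 + 363943) = -250912/(0 + 363943) = -250912/363943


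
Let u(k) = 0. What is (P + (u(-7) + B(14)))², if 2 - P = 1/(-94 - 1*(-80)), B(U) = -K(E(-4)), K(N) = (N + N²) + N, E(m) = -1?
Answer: 1849/196 ≈ 9.4337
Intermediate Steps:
K(N) = N² + 2*N
B(U) = 1 (B(U) = -(-1)*(2 - 1) = -(-1) = -1*(-1) = 1)
P = 29/14 (P = 2 - 1/(-94 - 1*(-80)) = 2 - 1/(-94 + 80) = 2 - 1/(-14) = 2 - 1*(-1/14) = 2 + 1/14 = 29/14 ≈ 2.0714)
(P + (u(-7) + B(14)))² = (29/14 + (0 + 1))² = (29/14 + 1)² = (43/14)² = 1849/196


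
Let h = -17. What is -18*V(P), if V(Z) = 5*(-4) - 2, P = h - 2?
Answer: 396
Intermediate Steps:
P = -19 (P = -17 - 2 = -19)
V(Z) = -22 (V(Z) = -20 - 2 = -22)
-18*V(P) = -18*(-22) = 396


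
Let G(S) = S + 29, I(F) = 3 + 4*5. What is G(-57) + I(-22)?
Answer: -5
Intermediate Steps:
I(F) = 23 (I(F) = 3 + 20 = 23)
G(S) = 29 + S
G(-57) + I(-22) = (29 - 57) + 23 = -28 + 23 = -5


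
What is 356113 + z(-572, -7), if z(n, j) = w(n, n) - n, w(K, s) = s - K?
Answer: 356685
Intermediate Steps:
z(n, j) = -n (z(n, j) = (n - n) - n = 0 - n = -n)
356113 + z(-572, -7) = 356113 - 1*(-572) = 356113 + 572 = 356685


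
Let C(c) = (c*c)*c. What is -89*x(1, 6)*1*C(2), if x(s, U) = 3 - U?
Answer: 2136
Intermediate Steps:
C(c) = c³ (C(c) = c²*c = c³)
-89*x(1, 6)*1*C(2) = -89*(3 - 1*6)*1*2³ = -89*(3 - 6)*1*8 = -89*(-3*1)*8 = -(-267)*8 = -89*(-24) = 2136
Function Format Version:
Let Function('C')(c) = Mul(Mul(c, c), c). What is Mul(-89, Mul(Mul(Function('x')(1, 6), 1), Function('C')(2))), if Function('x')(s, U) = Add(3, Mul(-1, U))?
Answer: 2136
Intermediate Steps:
Function('C')(c) = Pow(c, 3) (Function('C')(c) = Mul(Pow(c, 2), c) = Pow(c, 3))
Mul(-89, Mul(Mul(Function('x')(1, 6), 1), Function('C')(2))) = Mul(-89, Mul(Mul(Add(3, Mul(-1, 6)), 1), Pow(2, 3))) = Mul(-89, Mul(Mul(Add(3, -6), 1), 8)) = Mul(-89, Mul(Mul(-3, 1), 8)) = Mul(-89, Mul(-3, 8)) = Mul(-89, -24) = 2136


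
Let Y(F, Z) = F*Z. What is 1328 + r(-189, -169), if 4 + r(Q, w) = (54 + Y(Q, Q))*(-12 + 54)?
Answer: 1503874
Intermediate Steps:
r(Q, w) = 2264 + 42*Q**2 (r(Q, w) = -4 + (54 + Q*Q)*(-12 + 54) = -4 + (54 + Q**2)*42 = -4 + (2268 + 42*Q**2) = 2264 + 42*Q**2)
1328 + r(-189, -169) = 1328 + (2264 + 42*(-189)**2) = 1328 + (2264 + 42*35721) = 1328 + (2264 + 1500282) = 1328 + 1502546 = 1503874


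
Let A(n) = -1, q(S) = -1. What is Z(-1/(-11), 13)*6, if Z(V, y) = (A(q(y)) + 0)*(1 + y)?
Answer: -84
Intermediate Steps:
Z(V, y) = -1 - y (Z(V, y) = (-1 + 0)*(1 + y) = -(1 + y) = -1 - y)
Z(-1/(-11), 13)*6 = (-1 - 1*13)*6 = (-1 - 13)*6 = -14*6 = -84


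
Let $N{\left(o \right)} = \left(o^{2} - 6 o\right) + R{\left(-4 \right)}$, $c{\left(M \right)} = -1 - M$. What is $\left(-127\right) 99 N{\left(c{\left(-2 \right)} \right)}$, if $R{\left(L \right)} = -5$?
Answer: $125730$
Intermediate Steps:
$N{\left(o \right)} = -5 + o^{2} - 6 o$ ($N{\left(o \right)} = \left(o^{2} - 6 o\right) - 5 = -5 + o^{2} - 6 o$)
$\left(-127\right) 99 N{\left(c{\left(-2 \right)} \right)} = \left(-127\right) 99 \left(-5 + \left(-1 - -2\right)^{2} - 6 \left(-1 - -2\right)\right) = - 12573 \left(-5 + \left(-1 + 2\right)^{2} - 6 \left(-1 + 2\right)\right) = - 12573 \left(-5 + 1^{2} - 6\right) = - 12573 \left(-5 + 1 - 6\right) = \left(-12573\right) \left(-10\right) = 125730$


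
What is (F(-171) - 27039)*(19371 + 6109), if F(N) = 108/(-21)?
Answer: -689084760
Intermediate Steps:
F(N) = -36/7 (F(N) = 108*(-1/21) = -36/7)
(F(-171) - 27039)*(19371 + 6109) = (-36/7 - 27039)*(19371 + 6109) = -189309/7*25480 = -689084760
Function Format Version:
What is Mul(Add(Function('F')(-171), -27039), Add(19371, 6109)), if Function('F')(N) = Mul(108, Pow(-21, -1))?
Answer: -689084760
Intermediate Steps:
Function('F')(N) = Rational(-36, 7) (Function('F')(N) = Mul(108, Rational(-1, 21)) = Rational(-36, 7))
Mul(Add(Function('F')(-171), -27039), Add(19371, 6109)) = Mul(Add(Rational(-36, 7), -27039), Add(19371, 6109)) = Mul(Rational(-189309, 7), 25480) = -689084760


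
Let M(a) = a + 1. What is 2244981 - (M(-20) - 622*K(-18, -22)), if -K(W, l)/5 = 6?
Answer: 2226340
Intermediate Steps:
K(W, l) = -30 (K(W, l) = -5*6 = -30)
M(a) = 1 + a
2244981 - (M(-20) - 622*K(-18, -22)) = 2244981 - ((1 - 20) - 622*(-30)) = 2244981 - (-19 + 18660) = 2244981 - 1*18641 = 2244981 - 18641 = 2226340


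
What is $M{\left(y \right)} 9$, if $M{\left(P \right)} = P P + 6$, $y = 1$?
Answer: $63$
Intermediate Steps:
$M{\left(P \right)} = 6 + P^{2}$ ($M{\left(P \right)} = P^{2} + 6 = 6 + P^{2}$)
$M{\left(y \right)} 9 = \left(6 + 1^{2}\right) 9 = \left(6 + 1\right) 9 = 7 \cdot 9 = 63$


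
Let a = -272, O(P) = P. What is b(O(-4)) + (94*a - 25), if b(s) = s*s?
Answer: -25577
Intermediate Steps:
b(s) = s²
b(O(-4)) + (94*a - 25) = (-4)² + (94*(-272) - 25) = 16 + (-25568 - 25) = 16 - 25593 = -25577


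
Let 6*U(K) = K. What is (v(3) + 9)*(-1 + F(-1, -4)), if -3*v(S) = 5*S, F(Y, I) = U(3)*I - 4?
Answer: -28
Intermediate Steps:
U(K) = K/6
F(Y, I) = -4 + I/2 (F(Y, I) = ((⅙)*3)*I - 4 = I/2 - 4 = -4 + I/2)
v(S) = -5*S/3
(v(3) + 9)*(-1 + F(-1, -4)) = (-5/3*3 + 9)*(-1 + (-4 + (½)*(-4))) = (-5 + 9)*(-1 + (-4 - 2)) = 4*(-1 - 6) = 4*(-7) = -28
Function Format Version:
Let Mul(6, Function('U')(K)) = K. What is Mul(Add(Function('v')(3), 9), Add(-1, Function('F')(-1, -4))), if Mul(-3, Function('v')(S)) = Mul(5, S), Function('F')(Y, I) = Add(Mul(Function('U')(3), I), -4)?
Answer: -28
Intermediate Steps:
Function('U')(K) = Mul(Rational(1, 6), K)
Function('F')(Y, I) = Add(-4, Mul(Rational(1, 2), I)) (Function('F')(Y, I) = Add(Mul(Mul(Rational(1, 6), 3), I), -4) = Add(Mul(Rational(1, 2), I), -4) = Add(-4, Mul(Rational(1, 2), I)))
Function('v')(S) = Mul(Rational(-5, 3), S) (Function('v')(S) = Mul(Rational(-1, 3), Mul(5, S)) = Mul(Rational(-5, 3), S))
Mul(Add(Function('v')(3), 9), Add(-1, Function('F')(-1, -4))) = Mul(Add(Mul(Rational(-5, 3), 3), 9), Add(-1, Add(-4, Mul(Rational(1, 2), -4)))) = Mul(Add(-5, 9), Add(-1, Add(-4, -2))) = Mul(4, Add(-1, -6)) = Mul(4, -7) = -28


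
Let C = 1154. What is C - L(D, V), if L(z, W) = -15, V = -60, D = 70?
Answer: 1169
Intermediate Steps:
C - L(D, V) = 1154 - 1*(-15) = 1154 + 15 = 1169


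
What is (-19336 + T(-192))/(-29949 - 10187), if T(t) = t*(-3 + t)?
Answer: -2263/5017 ≈ -0.45107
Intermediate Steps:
(-19336 + T(-192))/(-29949 - 10187) = (-19336 - 192*(-3 - 192))/(-29949 - 10187) = (-19336 - 192*(-195))/(-40136) = (-19336 + 37440)*(-1/40136) = 18104*(-1/40136) = -2263/5017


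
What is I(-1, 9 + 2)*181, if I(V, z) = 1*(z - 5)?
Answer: 1086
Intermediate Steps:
I(V, z) = -5 + z (I(V, z) = 1*(-5 + z) = -5 + z)
I(-1, 9 + 2)*181 = (-5 + (9 + 2))*181 = (-5 + 11)*181 = 6*181 = 1086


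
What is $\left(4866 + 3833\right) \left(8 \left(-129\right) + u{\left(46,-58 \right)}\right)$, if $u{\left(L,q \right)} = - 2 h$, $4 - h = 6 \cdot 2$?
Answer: $-8838184$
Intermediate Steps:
$h = -8$ ($h = 4 - 6 \cdot 2 = 4 - 12 = -8$)
$u{\left(L,q \right)} = 16$ ($u{\left(L,q \right)} = \left(-2\right) \left(-8\right) = 16$)
$\left(4866 + 3833\right) \left(8 \left(-129\right) + u{\left(46,-58 \right)}\right) = \left(4866 + 3833\right) \left(8 \left(-129\right) + 16\right) = 8699 \left(-1032 + 16\right) = 8699 \left(-1016\right) = -8838184$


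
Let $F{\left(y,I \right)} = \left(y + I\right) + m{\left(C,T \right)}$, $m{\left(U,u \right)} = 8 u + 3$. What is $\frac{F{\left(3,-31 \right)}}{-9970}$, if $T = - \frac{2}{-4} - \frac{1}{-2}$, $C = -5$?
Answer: $\frac{17}{9970} \approx 0.0017051$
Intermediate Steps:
$T = 1$ ($T = \left(-2\right) \left(- \frac{1}{4}\right) - - \frac{1}{2} = \frac{1}{2} + \frac{1}{2} = 1$)
$m{\left(U,u \right)} = 3 + 8 u$
$F{\left(y,I \right)} = 11 + I + y$ ($F{\left(y,I \right)} = \left(y + I\right) + \left(3 + 8 \cdot 1\right) = \left(I + y\right) + \left(3 + 8\right) = \left(I + y\right) + 11 = 11 + I + y$)
$\frac{F{\left(3,-31 \right)}}{-9970} = \frac{11 - 31 + 3}{-9970} = \left(-17\right) \left(- \frac{1}{9970}\right) = \frac{17}{9970}$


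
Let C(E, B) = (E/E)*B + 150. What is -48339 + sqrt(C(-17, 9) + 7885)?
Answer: -48339 + 2*sqrt(2011) ≈ -48249.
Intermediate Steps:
C(E, B) = 150 + B (C(E, B) = 1*B + 150 = B + 150 = 150 + B)
-48339 + sqrt(C(-17, 9) + 7885) = -48339 + sqrt((150 + 9) + 7885) = -48339 + sqrt(159 + 7885) = -48339 + sqrt(8044) = -48339 + 2*sqrt(2011)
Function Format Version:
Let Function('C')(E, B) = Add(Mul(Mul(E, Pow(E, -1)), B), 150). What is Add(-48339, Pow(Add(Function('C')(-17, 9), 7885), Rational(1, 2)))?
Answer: Add(-48339, Mul(2, Pow(2011, Rational(1, 2)))) ≈ -48249.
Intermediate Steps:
Function('C')(E, B) = Add(150, B) (Function('C')(E, B) = Add(Mul(1, B), 150) = Add(B, 150) = Add(150, B))
Add(-48339, Pow(Add(Function('C')(-17, 9), 7885), Rational(1, 2))) = Add(-48339, Pow(Add(Add(150, 9), 7885), Rational(1, 2))) = Add(-48339, Pow(Add(159, 7885), Rational(1, 2))) = Add(-48339, Pow(8044, Rational(1, 2))) = Add(-48339, Mul(2, Pow(2011, Rational(1, 2))))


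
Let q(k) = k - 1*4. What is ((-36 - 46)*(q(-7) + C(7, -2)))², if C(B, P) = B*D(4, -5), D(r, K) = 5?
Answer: 3873024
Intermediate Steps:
q(k) = -4 + k (q(k) = k - 4 = -4 + k)
C(B, P) = 5*B (C(B, P) = B*5 = 5*B)
((-36 - 46)*(q(-7) + C(7, -2)))² = ((-36 - 46)*((-4 - 7) + 5*7))² = (-82*(-11 + 35))² = (-82*24)² = (-1968)² = 3873024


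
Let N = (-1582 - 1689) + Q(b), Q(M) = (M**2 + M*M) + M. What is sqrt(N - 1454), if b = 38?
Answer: I*sqrt(1799) ≈ 42.415*I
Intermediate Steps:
Q(M) = M + 2*M**2 (Q(M) = (M**2 + M**2) + M = 2*M**2 + M = M + 2*M**2)
N = -345 (N = (-1582 - 1689) + 38*(1 + 2*38) = -3271 + 38*(1 + 76) = -3271 + 38*77 = -3271 + 2926 = -345)
sqrt(N - 1454) = sqrt(-345 - 1454) = sqrt(-1799) = I*sqrt(1799)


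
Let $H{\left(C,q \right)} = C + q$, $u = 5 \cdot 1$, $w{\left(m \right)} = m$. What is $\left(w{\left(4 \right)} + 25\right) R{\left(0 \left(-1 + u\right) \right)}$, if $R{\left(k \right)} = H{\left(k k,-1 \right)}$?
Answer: $-29$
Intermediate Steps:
$u = 5$
$R{\left(k \right)} = -1 + k^{2}$ ($R{\left(k \right)} = k k - 1 = k^{2} - 1 = -1 + k^{2}$)
$\left(w{\left(4 \right)} + 25\right) R{\left(0 \left(-1 + u\right) \right)} = \left(4 + 25\right) \left(-1 + \left(0 \left(-1 + 5\right)\right)^{2}\right) = 29 \left(-1 + \left(0 \cdot 4\right)^{2}\right) = 29 \left(-1 + 0^{2}\right) = 29 \left(-1 + 0\right) = 29 \left(-1\right) = -29$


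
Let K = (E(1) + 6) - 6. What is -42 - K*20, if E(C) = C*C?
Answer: -62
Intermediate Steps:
E(C) = C²
K = 1 (K = (1² + 6) - 6 = (1 + 6) - 6 = 7 - 6 = 1)
-42 - K*20 = -42 - 1*1*20 = -42 - 1*20 = -42 - 20 = -62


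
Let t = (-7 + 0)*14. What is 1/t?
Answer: -1/98 ≈ -0.010204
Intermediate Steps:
t = -98 (t = -7*14 = -98)
1/t = 1/(-98) = -1/98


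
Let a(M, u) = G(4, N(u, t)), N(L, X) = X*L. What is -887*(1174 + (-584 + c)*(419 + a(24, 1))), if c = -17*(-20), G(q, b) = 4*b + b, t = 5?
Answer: 95052694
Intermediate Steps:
N(L, X) = L*X
G(q, b) = 5*b
a(M, u) = 25*u (a(M, u) = 5*(u*5) = 5*(5*u) = 25*u)
c = 340
-887*(1174 + (-584 + c)*(419 + a(24, 1))) = -887*(1174 + (-584 + 340)*(419 + 25*1)) = -887*(1174 - 244*(419 + 25)) = -887*(1174 - 244*444) = -887*(1174 - 108336) = -887*(-107162) = 95052694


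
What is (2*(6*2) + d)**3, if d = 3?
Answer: 19683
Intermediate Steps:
(2*(6*2) + d)**3 = (2*(6*2) + 3)**3 = (2*12 + 3)**3 = (24 + 3)**3 = 27**3 = 19683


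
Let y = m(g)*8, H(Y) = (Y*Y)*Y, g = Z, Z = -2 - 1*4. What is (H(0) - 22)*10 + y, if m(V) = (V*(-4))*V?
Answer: -1372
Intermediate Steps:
Z = -6 (Z = -2 - 4 = -6)
g = -6
H(Y) = Y³ (H(Y) = Y²*Y = Y³)
m(V) = -4*V² (m(V) = (-4*V)*V = -4*V²)
y = -1152 (y = -4*(-6)²*8 = -4*36*8 = -144*8 = -1152)
(H(0) - 22)*10 + y = (0³ - 22)*10 - 1152 = (0 - 22)*10 - 1152 = -22*10 - 1152 = -220 - 1152 = -1372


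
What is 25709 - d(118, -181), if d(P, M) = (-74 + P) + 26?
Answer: 25639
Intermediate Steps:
d(P, M) = -48 + P
25709 - d(118, -181) = 25709 - (-48 + 118) = 25709 - 1*70 = 25709 - 70 = 25639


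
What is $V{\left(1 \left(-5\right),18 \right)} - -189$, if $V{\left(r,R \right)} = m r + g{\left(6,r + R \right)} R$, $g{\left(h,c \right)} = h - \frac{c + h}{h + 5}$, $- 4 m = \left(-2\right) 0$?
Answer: $\frac{2925}{11} \approx 265.91$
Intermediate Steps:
$m = 0$ ($m = - \frac{\left(-2\right) 0}{4} = \left(- \frac{1}{4}\right) 0 = 0$)
$g{\left(h,c \right)} = h - \frac{c + h}{5 + h}$
$V{\left(r,R \right)} = R \left(\frac{60}{11} - \frac{R}{11} - \frac{r}{11}\right)$ ($V{\left(r,R \right)} = 0 r + \frac{6^{2} - \left(r + R\right) + 4 \cdot 6}{5 + 6} R = 0 + \frac{36 - \left(R + r\right) + 24}{11} R = 0 + \frac{60 - R - r}{11} R = 0 + \left(\frac{60}{11} - \frac{R}{11} - \frac{r}{11}\right) R = 0 + R \left(\frac{60}{11} - \frac{R}{11} - \frac{r}{11}\right) = R \left(\frac{60}{11} - \frac{R}{11} - \frac{r}{11}\right)$)
$V{\left(1 \left(-5\right),18 \right)} - -189 = \frac{1}{11} \cdot 18 \left(60 - 18 - 1 \left(-5\right)\right) - -189 = \frac{1}{11} \cdot 18 \left(60 - 18 - -5\right) + 189 = \frac{1}{11} \cdot 18 \left(60 - 18 + 5\right) + 189 = \frac{1}{11} \cdot 18 \cdot 47 + 189 = \frac{846}{11} + 189 = \frac{2925}{11}$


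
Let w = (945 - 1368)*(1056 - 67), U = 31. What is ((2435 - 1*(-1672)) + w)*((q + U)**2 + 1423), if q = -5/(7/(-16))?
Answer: -65423408640/49 ≈ -1.3352e+9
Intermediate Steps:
w = -418347 (w = -423*989 = -418347)
q = 80/7 (q = -5/(7*(-1/16)) = -5/(-7/16) = -5*(-16/7) = 80/7 ≈ 11.429)
((2435 - 1*(-1672)) + w)*((q + U)**2 + 1423) = ((2435 - 1*(-1672)) - 418347)*((80/7 + 31)**2 + 1423) = ((2435 + 1672) - 418347)*((297/7)**2 + 1423) = (4107 - 418347)*(88209/49 + 1423) = -414240*157936/49 = -65423408640/49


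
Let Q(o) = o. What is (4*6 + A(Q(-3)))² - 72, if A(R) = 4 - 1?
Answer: 657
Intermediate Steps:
A(R) = 3
(4*6 + A(Q(-3)))² - 72 = (4*6 + 3)² - 72 = (24 + 3)² - 72 = 27² - 72 = 729 - 72 = 657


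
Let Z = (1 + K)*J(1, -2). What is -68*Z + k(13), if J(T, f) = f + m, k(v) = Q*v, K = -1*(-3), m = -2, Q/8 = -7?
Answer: 360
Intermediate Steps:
Q = -56 (Q = 8*(-7) = -56)
K = 3
k(v) = -56*v
J(T, f) = -2 + f (J(T, f) = f - 2 = -2 + f)
Z = -16 (Z = (1 + 3)*(-2 - 2) = 4*(-4) = -16)
-68*Z + k(13) = -68*(-16) - 56*13 = 1088 - 728 = 360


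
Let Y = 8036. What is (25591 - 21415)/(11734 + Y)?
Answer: 696/3295 ≈ 0.21123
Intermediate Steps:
(25591 - 21415)/(11734 + Y) = (25591 - 21415)/(11734 + 8036) = 4176/19770 = 4176*(1/19770) = 696/3295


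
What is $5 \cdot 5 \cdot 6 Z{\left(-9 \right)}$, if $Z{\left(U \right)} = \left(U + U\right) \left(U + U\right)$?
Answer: $48600$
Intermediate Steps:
$Z{\left(U \right)} = 4 U^{2}$ ($Z{\left(U \right)} = 2 U 2 U = 4 U^{2}$)
$5 \cdot 5 \cdot 6 Z{\left(-9 \right)} = 5 \cdot 5 \cdot 6 \cdot 4 \left(-9\right)^{2} = 25 \cdot 6 \cdot 4 \cdot 81 = 150 \cdot 324 = 48600$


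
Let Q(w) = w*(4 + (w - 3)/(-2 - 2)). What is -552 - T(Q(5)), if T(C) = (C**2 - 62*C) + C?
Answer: 837/4 ≈ 209.25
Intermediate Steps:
Q(w) = w*(19/4 - w/4) (Q(w) = w*(4 + (-3 + w)/(-4)) = w*(4 + (-3 + w)*(-1/4)) = w*(4 + (3/4 - w/4)) = w*(19/4 - w/4))
T(C) = C**2 - 61*C
-552 - T(Q(5)) = -552 - (1/4)*5*(19 - 1*5)*(-61 + (1/4)*5*(19 - 1*5)) = -552 - (1/4)*5*(19 - 5)*(-61 + (1/4)*5*(19 - 5)) = -552 - (1/4)*5*14*(-61 + (1/4)*5*14) = -552 - 35*(-61 + 35/2)/2 = -552 - 35*(-87)/(2*2) = -552 - 1*(-3045/4) = -552 + 3045/4 = 837/4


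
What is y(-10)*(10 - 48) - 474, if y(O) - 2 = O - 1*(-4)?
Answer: -322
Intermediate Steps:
y(O) = 6 + O (y(O) = 2 + (O - 1*(-4)) = 2 + (O + 4) = 2 + (4 + O) = 6 + O)
y(-10)*(10 - 48) - 474 = (6 - 10)*(10 - 48) - 474 = -4*(-38) - 474 = 152 - 474 = -322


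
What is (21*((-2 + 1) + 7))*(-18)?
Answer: -2268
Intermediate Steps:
(21*((-2 + 1) + 7))*(-18) = (21*(-1 + 7))*(-18) = (21*6)*(-18) = 126*(-18) = -2268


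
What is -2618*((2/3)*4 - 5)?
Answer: 18326/3 ≈ 6108.7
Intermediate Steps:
-2618*((2/3)*4 - 5) = -2618*((2*(⅓))*4 - 5) = -2618*((⅔)*4 - 5) = -2618*(8/3 - 5) = -2618*(-7/3) = 18326/3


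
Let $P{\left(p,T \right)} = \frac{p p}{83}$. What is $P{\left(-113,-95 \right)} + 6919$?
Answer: $\frac{587046}{83} \approx 7072.8$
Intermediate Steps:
$P{\left(p,T \right)} = \frac{p^{2}}{83}$ ($P{\left(p,T \right)} = p^{2} \cdot \frac{1}{83} = \frac{p^{2}}{83}$)
$P{\left(-113,-95 \right)} + 6919 = \frac{\left(-113\right)^{2}}{83} + 6919 = \frac{1}{83} \cdot 12769 + 6919 = \frac{12769}{83} + 6919 = \frac{587046}{83}$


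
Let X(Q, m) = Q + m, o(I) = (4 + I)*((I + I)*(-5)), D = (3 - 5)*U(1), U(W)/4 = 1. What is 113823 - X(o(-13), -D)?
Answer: 114985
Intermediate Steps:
U(W) = 4 (U(W) = 4*1 = 4)
D = -8 (D = (3 - 5)*4 = -2*4 = -8)
o(I) = -10*I*(4 + I) (o(I) = (4 + I)*((2*I)*(-5)) = (4 + I)*(-10*I) = -10*I*(4 + I))
113823 - X(o(-13), -D) = 113823 - (-10*(-13)*(4 - 13) - 1*(-8)) = 113823 - (-10*(-13)*(-9) + 8) = 113823 - (-1170 + 8) = 113823 - 1*(-1162) = 113823 + 1162 = 114985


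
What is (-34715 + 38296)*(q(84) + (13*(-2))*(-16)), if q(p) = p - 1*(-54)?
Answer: 1983874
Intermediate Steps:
q(p) = 54 + p (q(p) = p + 54 = 54 + p)
(-34715 + 38296)*(q(84) + (13*(-2))*(-16)) = (-34715 + 38296)*((54 + 84) + (13*(-2))*(-16)) = 3581*(138 - 26*(-16)) = 3581*(138 + 416) = 3581*554 = 1983874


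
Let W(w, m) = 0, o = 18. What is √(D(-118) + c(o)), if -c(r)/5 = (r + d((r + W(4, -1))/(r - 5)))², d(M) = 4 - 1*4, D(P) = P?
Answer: I*√1738 ≈ 41.689*I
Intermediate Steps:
d(M) = 0 (d(M) = 4 - 4 = 0)
c(r) = -5*r² (c(r) = -5*(r + 0)² = -5*r²)
√(D(-118) + c(o)) = √(-118 - 5*18²) = √(-118 - 5*324) = √(-118 - 1620) = √(-1738) = I*√1738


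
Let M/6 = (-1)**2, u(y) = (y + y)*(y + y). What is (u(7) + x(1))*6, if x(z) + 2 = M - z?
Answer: 1194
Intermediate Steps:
u(y) = 4*y**2 (u(y) = (2*y)*(2*y) = 4*y**2)
M = 6 (M = 6*(-1)**2 = 6*1 = 6)
x(z) = 4 - z (x(z) = -2 + (6 - z) = 4 - z)
(u(7) + x(1))*6 = (4*7**2 + (4 - 1*1))*6 = (4*49 + (4 - 1))*6 = (196 + 3)*6 = 199*6 = 1194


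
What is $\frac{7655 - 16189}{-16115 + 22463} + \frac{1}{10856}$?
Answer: $- \frac{1006943}{749064} \approx -1.3443$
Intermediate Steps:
$\frac{7655 - 16189}{-16115 + 22463} + \frac{1}{10856} = - \frac{8534}{6348} + \frac{1}{10856} = \left(-8534\right) \frac{1}{6348} + \frac{1}{10856} = - \frac{4267}{3174} + \frac{1}{10856} = - \frac{1006943}{749064}$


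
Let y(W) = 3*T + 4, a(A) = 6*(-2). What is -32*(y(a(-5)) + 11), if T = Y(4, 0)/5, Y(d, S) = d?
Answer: -2784/5 ≈ -556.80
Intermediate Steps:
a(A) = -12
T = ⅘ (T = 4/5 = 4*(⅕) = ⅘ ≈ 0.80000)
y(W) = 32/5 (y(W) = 3*(⅘) + 4 = 12/5 + 4 = 32/5)
-32*(y(a(-5)) + 11) = -32*(32/5 + 11) = -32*87/5 = -2784/5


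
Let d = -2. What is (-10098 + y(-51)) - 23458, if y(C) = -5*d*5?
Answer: -33506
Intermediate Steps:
y(C) = 50 (y(C) = -5*(-2)*5 = 10*5 = 50)
(-10098 + y(-51)) - 23458 = (-10098 + 50) - 23458 = -10048 - 23458 = -33506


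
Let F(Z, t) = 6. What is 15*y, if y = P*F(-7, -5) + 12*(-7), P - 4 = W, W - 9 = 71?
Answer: 6300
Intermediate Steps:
W = 80 (W = 9 + 71 = 80)
P = 84 (P = 4 + 80 = 84)
y = 420 (y = 84*6 + 12*(-7) = 504 - 84 = 420)
15*y = 15*420 = 6300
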